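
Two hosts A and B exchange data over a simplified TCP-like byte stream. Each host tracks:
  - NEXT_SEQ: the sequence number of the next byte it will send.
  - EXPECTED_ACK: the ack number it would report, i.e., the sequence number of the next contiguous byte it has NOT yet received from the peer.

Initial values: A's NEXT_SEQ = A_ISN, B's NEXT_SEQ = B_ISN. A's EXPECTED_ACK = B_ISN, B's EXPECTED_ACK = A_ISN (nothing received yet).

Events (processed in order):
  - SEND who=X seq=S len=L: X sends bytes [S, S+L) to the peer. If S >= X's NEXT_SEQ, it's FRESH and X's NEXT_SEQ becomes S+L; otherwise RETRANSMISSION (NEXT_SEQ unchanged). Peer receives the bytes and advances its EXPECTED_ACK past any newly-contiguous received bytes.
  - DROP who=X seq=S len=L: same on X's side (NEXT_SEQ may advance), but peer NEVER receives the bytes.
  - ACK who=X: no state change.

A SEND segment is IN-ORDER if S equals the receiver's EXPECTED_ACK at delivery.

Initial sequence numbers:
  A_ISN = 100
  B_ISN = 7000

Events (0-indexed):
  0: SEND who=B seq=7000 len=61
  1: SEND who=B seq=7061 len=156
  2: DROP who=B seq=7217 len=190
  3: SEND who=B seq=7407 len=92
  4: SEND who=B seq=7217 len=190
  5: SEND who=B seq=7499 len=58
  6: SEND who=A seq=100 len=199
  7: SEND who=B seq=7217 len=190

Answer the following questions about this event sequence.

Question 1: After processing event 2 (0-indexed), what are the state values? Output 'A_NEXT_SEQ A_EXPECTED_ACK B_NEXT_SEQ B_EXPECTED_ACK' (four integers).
After event 0: A_seq=100 A_ack=7061 B_seq=7061 B_ack=100
After event 1: A_seq=100 A_ack=7217 B_seq=7217 B_ack=100
After event 2: A_seq=100 A_ack=7217 B_seq=7407 B_ack=100

100 7217 7407 100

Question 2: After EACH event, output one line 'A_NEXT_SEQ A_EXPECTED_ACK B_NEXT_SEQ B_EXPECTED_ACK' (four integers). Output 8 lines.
100 7061 7061 100
100 7217 7217 100
100 7217 7407 100
100 7217 7499 100
100 7499 7499 100
100 7557 7557 100
299 7557 7557 299
299 7557 7557 299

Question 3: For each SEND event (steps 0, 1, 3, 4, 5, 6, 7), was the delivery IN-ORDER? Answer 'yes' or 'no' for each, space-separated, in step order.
Step 0: SEND seq=7000 -> in-order
Step 1: SEND seq=7061 -> in-order
Step 3: SEND seq=7407 -> out-of-order
Step 4: SEND seq=7217 -> in-order
Step 5: SEND seq=7499 -> in-order
Step 6: SEND seq=100 -> in-order
Step 7: SEND seq=7217 -> out-of-order

Answer: yes yes no yes yes yes no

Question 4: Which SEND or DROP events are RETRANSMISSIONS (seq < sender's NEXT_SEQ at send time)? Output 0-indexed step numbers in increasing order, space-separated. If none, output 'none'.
Answer: 4 7

Derivation:
Step 0: SEND seq=7000 -> fresh
Step 1: SEND seq=7061 -> fresh
Step 2: DROP seq=7217 -> fresh
Step 3: SEND seq=7407 -> fresh
Step 4: SEND seq=7217 -> retransmit
Step 5: SEND seq=7499 -> fresh
Step 6: SEND seq=100 -> fresh
Step 7: SEND seq=7217 -> retransmit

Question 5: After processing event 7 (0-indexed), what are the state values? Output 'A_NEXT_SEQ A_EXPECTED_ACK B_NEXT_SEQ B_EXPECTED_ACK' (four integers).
After event 0: A_seq=100 A_ack=7061 B_seq=7061 B_ack=100
After event 1: A_seq=100 A_ack=7217 B_seq=7217 B_ack=100
After event 2: A_seq=100 A_ack=7217 B_seq=7407 B_ack=100
After event 3: A_seq=100 A_ack=7217 B_seq=7499 B_ack=100
After event 4: A_seq=100 A_ack=7499 B_seq=7499 B_ack=100
After event 5: A_seq=100 A_ack=7557 B_seq=7557 B_ack=100
After event 6: A_seq=299 A_ack=7557 B_seq=7557 B_ack=299
After event 7: A_seq=299 A_ack=7557 B_seq=7557 B_ack=299

299 7557 7557 299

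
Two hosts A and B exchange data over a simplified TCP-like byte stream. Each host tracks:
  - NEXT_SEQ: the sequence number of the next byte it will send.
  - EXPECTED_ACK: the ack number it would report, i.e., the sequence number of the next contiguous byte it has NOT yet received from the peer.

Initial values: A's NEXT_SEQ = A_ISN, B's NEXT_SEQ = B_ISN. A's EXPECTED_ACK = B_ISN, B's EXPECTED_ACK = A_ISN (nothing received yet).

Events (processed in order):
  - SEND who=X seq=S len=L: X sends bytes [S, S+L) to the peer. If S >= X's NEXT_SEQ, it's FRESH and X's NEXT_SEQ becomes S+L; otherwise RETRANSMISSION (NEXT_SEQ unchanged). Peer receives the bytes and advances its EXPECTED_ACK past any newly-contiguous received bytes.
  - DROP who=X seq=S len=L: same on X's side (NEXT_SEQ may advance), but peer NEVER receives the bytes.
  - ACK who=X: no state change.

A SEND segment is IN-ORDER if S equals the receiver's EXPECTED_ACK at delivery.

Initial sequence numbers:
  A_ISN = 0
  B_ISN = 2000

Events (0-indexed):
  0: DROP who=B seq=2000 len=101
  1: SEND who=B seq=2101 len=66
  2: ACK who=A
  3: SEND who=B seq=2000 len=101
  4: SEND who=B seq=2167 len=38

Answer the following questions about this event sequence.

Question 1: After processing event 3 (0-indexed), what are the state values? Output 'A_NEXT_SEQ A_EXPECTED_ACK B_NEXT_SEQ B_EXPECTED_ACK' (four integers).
After event 0: A_seq=0 A_ack=2000 B_seq=2101 B_ack=0
After event 1: A_seq=0 A_ack=2000 B_seq=2167 B_ack=0
After event 2: A_seq=0 A_ack=2000 B_seq=2167 B_ack=0
After event 3: A_seq=0 A_ack=2167 B_seq=2167 B_ack=0

0 2167 2167 0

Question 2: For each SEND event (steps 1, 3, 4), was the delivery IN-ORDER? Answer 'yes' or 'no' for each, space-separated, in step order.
Step 1: SEND seq=2101 -> out-of-order
Step 3: SEND seq=2000 -> in-order
Step 4: SEND seq=2167 -> in-order

Answer: no yes yes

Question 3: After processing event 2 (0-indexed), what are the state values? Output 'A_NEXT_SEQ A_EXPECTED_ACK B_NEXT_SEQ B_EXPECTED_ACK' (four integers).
After event 0: A_seq=0 A_ack=2000 B_seq=2101 B_ack=0
After event 1: A_seq=0 A_ack=2000 B_seq=2167 B_ack=0
After event 2: A_seq=0 A_ack=2000 B_seq=2167 B_ack=0

0 2000 2167 0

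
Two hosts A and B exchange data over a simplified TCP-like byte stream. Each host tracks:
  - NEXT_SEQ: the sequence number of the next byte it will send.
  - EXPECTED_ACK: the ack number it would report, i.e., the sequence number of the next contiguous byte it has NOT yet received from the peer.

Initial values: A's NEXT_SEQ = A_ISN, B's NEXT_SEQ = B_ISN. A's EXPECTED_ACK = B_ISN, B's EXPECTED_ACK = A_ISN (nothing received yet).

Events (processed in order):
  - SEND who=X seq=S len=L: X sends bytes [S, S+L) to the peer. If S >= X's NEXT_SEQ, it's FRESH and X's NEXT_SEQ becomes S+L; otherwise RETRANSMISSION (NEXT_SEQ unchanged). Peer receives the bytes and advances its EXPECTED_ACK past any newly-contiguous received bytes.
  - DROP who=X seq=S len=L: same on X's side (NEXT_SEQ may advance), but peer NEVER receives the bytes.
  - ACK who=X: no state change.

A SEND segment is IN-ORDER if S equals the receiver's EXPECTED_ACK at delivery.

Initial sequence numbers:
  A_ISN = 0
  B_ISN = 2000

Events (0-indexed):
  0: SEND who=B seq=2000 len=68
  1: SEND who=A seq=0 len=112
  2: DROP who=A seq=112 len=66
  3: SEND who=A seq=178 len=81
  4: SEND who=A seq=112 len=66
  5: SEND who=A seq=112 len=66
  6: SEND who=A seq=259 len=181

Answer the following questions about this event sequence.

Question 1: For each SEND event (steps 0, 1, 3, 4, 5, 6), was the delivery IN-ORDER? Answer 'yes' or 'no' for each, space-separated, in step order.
Step 0: SEND seq=2000 -> in-order
Step 1: SEND seq=0 -> in-order
Step 3: SEND seq=178 -> out-of-order
Step 4: SEND seq=112 -> in-order
Step 5: SEND seq=112 -> out-of-order
Step 6: SEND seq=259 -> in-order

Answer: yes yes no yes no yes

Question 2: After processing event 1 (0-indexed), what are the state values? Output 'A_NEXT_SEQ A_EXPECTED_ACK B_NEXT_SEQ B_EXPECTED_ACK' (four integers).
After event 0: A_seq=0 A_ack=2068 B_seq=2068 B_ack=0
After event 1: A_seq=112 A_ack=2068 B_seq=2068 B_ack=112

112 2068 2068 112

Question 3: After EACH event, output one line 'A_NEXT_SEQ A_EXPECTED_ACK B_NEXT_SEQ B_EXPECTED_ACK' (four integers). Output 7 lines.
0 2068 2068 0
112 2068 2068 112
178 2068 2068 112
259 2068 2068 112
259 2068 2068 259
259 2068 2068 259
440 2068 2068 440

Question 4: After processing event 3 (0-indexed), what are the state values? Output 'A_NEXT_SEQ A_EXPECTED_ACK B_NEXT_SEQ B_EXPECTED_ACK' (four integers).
After event 0: A_seq=0 A_ack=2068 B_seq=2068 B_ack=0
After event 1: A_seq=112 A_ack=2068 B_seq=2068 B_ack=112
After event 2: A_seq=178 A_ack=2068 B_seq=2068 B_ack=112
After event 3: A_seq=259 A_ack=2068 B_seq=2068 B_ack=112

259 2068 2068 112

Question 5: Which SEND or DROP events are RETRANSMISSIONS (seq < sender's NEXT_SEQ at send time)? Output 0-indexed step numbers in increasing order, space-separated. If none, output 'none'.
Step 0: SEND seq=2000 -> fresh
Step 1: SEND seq=0 -> fresh
Step 2: DROP seq=112 -> fresh
Step 3: SEND seq=178 -> fresh
Step 4: SEND seq=112 -> retransmit
Step 5: SEND seq=112 -> retransmit
Step 6: SEND seq=259 -> fresh

Answer: 4 5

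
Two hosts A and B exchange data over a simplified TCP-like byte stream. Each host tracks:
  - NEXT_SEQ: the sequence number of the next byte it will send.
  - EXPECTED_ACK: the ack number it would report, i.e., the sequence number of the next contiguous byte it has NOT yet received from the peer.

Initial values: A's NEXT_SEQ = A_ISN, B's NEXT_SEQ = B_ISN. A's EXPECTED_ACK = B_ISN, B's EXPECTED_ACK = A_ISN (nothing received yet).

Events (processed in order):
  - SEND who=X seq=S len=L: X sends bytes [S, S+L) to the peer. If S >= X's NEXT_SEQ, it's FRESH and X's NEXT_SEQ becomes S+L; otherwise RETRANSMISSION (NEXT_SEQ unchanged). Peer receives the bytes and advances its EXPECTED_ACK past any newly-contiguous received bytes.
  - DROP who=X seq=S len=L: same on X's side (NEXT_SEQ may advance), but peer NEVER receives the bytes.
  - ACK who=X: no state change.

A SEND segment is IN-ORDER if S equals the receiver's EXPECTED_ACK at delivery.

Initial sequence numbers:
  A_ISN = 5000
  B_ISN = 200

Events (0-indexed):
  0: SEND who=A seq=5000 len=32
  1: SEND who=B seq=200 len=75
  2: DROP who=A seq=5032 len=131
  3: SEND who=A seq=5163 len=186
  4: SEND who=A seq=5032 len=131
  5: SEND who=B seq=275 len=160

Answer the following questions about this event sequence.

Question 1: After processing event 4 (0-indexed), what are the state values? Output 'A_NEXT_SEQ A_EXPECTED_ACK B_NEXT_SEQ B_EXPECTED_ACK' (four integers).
After event 0: A_seq=5032 A_ack=200 B_seq=200 B_ack=5032
After event 1: A_seq=5032 A_ack=275 B_seq=275 B_ack=5032
After event 2: A_seq=5163 A_ack=275 B_seq=275 B_ack=5032
After event 3: A_seq=5349 A_ack=275 B_seq=275 B_ack=5032
After event 4: A_seq=5349 A_ack=275 B_seq=275 B_ack=5349

5349 275 275 5349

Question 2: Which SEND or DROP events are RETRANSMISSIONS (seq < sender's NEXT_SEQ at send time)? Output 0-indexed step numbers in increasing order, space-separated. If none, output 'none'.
Step 0: SEND seq=5000 -> fresh
Step 1: SEND seq=200 -> fresh
Step 2: DROP seq=5032 -> fresh
Step 3: SEND seq=5163 -> fresh
Step 4: SEND seq=5032 -> retransmit
Step 5: SEND seq=275 -> fresh

Answer: 4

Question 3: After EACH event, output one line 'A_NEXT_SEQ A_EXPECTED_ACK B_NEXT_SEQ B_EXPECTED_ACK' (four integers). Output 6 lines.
5032 200 200 5032
5032 275 275 5032
5163 275 275 5032
5349 275 275 5032
5349 275 275 5349
5349 435 435 5349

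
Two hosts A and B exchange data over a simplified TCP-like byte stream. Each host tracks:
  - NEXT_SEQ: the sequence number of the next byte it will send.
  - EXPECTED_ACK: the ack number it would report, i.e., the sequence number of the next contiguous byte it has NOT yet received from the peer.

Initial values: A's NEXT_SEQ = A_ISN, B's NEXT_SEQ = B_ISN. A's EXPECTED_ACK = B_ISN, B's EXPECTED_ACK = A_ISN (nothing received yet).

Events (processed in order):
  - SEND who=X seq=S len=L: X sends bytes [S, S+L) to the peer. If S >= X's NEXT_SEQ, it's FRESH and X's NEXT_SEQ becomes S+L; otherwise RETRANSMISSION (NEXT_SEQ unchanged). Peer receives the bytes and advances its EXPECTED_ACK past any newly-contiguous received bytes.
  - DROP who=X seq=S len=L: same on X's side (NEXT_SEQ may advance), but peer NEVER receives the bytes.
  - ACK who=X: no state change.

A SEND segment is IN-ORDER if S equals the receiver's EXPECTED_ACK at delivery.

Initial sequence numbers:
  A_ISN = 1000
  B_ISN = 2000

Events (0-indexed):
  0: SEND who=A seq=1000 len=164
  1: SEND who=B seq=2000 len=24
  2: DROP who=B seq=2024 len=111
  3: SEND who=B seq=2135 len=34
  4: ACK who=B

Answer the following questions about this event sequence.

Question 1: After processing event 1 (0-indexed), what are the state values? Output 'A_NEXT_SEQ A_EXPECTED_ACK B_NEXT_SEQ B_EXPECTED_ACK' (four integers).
After event 0: A_seq=1164 A_ack=2000 B_seq=2000 B_ack=1164
After event 1: A_seq=1164 A_ack=2024 B_seq=2024 B_ack=1164

1164 2024 2024 1164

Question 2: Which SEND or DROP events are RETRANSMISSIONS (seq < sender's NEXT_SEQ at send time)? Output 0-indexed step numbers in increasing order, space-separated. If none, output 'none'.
Step 0: SEND seq=1000 -> fresh
Step 1: SEND seq=2000 -> fresh
Step 2: DROP seq=2024 -> fresh
Step 3: SEND seq=2135 -> fresh

Answer: none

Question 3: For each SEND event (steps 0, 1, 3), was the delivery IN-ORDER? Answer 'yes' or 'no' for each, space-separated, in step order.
Step 0: SEND seq=1000 -> in-order
Step 1: SEND seq=2000 -> in-order
Step 3: SEND seq=2135 -> out-of-order

Answer: yes yes no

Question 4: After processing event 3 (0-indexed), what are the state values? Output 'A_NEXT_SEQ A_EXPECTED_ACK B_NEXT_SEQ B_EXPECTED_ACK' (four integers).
After event 0: A_seq=1164 A_ack=2000 B_seq=2000 B_ack=1164
After event 1: A_seq=1164 A_ack=2024 B_seq=2024 B_ack=1164
After event 2: A_seq=1164 A_ack=2024 B_seq=2135 B_ack=1164
After event 3: A_seq=1164 A_ack=2024 B_seq=2169 B_ack=1164

1164 2024 2169 1164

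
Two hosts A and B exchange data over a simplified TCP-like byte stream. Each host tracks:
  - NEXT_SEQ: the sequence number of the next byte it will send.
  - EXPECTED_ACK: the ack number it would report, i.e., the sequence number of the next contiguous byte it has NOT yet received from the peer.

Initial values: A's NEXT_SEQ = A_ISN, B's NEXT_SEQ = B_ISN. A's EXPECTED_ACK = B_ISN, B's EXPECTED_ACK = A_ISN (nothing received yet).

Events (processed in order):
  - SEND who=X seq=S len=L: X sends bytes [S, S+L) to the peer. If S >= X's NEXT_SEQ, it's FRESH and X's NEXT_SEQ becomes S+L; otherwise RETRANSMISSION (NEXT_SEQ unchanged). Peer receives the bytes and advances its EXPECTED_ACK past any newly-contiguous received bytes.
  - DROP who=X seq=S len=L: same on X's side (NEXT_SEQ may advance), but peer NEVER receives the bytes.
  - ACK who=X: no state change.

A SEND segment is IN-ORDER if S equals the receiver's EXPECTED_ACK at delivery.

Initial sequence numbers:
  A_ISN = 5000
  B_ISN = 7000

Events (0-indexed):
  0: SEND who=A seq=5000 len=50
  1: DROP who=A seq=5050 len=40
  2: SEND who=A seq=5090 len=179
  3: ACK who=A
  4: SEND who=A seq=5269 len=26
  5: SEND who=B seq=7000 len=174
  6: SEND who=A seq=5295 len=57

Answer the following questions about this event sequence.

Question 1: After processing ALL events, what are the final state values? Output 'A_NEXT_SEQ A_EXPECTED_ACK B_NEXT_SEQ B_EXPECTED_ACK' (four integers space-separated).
Answer: 5352 7174 7174 5050

Derivation:
After event 0: A_seq=5050 A_ack=7000 B_seq=7000 B_ack=5050
After event 1: A_seq=5090 A_ack=7000 B_seq=7000 B_ack=5050
After event 2: A_seq=5269 A_ack=7000 B_seq=7000 B_ack=5050
After event 3: A_seq=5269 A_ack=7000 B_seq=7000 B_ack=5050
After event 4: A_seq=5295 A_ack=7000 B_seq=7000 B_ack=5050
After event 5: A_seq=5295 A_ack=7174 B_seq=7174 B_ack=5050
After event 6: A_seq=5352 A_ack=7174 B_seq=7174 B_ack=5050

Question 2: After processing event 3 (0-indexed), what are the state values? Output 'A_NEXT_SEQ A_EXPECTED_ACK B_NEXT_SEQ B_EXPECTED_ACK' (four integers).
After event 0: A_seq=5050 A_ack=7000 B_seq=7000 B_ack=5050
After event 1: A_seq=5090 A_ack=7000 B_seq=7000 B_ack=5050
After event 2: A_seq=5269 A_ack=7000 B_seq=7000 B_ack=5050
After event 3: A_seq=5269 A_ack=7000 B_seq=7000 B_ack=5050

5269 7000 7000 5050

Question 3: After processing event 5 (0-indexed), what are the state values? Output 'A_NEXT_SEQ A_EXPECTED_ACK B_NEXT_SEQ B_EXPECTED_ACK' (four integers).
After event 0: A_seq=5050 A_ack=7000 B_seq=7000 B_ack=5050
After event 1: A_seq=5090 A_ack=7000 B_seq=7000 B_ack=5050
After event 2: A_seq=5269 A_ack=7000 B_seq=7000 B_ack=5050
After event 3: A_seq=5269 A_ack=7000 B_seq=7000 B_ack=5050
After event 4: A_seq=5295 A_ack=7000 B_seq=7000 B_ack=5050
After event 5: A_seq=5295 A_ack=7174 B_seq=7174 B_ack=5050

5295 7174 7174 5050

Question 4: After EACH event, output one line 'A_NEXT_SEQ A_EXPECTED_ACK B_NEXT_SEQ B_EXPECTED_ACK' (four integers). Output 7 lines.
5050 7000 7000 5050
5090 7000 7000 5050
5269 7000 7000 5050
5269 7000 7000 5050
5295 7000 7000 5050
5295 7174 7174 5050
5352 7174 7174 5050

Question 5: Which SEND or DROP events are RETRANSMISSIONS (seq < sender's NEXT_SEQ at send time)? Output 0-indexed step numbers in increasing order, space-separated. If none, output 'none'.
Answer: none

Derivation:
Step 0: SEND seq=5000 -> fresh
Step 1: DROP seq=5050 -> fresh
Step 2: SEND seq=5090 -> fresh
Step 4: SEND seq=5269 -> fresh
Step 5: SEND seq=7000 -> fresh
Step 6: SEND seq=5295 -> fresh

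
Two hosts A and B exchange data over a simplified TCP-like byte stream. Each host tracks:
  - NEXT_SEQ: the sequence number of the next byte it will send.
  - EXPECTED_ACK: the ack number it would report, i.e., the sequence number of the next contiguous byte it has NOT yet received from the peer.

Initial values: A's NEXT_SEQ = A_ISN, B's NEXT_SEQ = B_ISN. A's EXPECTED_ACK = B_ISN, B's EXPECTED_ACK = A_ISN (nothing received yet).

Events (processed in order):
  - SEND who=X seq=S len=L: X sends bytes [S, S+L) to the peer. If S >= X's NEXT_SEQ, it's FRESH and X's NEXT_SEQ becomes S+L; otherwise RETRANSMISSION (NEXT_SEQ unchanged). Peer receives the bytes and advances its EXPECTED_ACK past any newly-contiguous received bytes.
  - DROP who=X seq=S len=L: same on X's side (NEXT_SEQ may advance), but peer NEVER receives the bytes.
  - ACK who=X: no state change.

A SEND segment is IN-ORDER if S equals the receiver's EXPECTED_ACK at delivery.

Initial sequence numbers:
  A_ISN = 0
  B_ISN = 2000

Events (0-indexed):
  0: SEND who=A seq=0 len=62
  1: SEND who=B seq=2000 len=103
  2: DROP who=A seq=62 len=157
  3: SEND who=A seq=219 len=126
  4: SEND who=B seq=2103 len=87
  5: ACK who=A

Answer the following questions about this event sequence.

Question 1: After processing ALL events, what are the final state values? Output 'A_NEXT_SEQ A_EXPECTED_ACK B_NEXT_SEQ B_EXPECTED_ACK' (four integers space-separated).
After event 0: A_seq=62 A_ack=2000 B_seq=2000 B_ack=62
After event 1: A_seq=62 A_ack=2103 B_seq=2103 B_ack=62
After event 2: A_seq=219 A_ack=2103 B_seq=2103 B_ack=62
After event 3: A_seq=345 A_ack=2103 B_seq=2103 B_ack=62
After event 4: A_seq=345 A_ack=2190 B_seq=2190 B_ack=62
After event 5: A_seq=345 A_ack=2190 B_seq=2190 B_ack=62

Answer: 345 2190 2190 62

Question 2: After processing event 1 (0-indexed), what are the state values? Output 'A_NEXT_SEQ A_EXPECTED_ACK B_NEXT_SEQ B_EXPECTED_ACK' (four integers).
After event 0: A_seq=62 A_ack=2000 B_seq=2000 B_ack=62
After event 1: A_seq=62 A_ack=2103 B_seq=2103 B_ack=62

62 2103 2103 62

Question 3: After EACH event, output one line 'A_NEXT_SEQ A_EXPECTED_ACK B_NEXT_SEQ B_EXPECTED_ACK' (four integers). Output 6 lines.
62 2000 2000 62
62 2103 2103 62
219 2103 2103 62
345 2103 2103 62
345 2190 2190 62
345 2190 2190 62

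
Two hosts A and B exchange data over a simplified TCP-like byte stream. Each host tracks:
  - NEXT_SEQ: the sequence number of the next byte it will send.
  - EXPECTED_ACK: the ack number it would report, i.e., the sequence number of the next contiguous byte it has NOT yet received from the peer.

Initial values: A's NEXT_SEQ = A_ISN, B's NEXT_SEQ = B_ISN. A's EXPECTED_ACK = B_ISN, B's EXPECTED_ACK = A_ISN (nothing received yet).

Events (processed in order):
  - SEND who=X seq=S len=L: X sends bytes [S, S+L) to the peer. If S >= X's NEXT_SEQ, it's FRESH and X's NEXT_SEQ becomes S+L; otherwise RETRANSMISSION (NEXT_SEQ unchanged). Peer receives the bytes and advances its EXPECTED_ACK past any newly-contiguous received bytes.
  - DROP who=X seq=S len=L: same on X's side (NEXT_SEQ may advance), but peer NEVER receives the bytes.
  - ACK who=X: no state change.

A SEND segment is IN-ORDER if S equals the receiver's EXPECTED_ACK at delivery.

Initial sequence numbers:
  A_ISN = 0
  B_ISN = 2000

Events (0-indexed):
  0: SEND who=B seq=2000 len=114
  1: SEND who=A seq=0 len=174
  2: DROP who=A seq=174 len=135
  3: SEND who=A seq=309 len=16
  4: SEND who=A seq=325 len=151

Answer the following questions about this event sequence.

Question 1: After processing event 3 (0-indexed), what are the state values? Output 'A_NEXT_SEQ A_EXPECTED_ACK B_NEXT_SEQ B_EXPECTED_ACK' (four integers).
After event 0: A_seq=0 A_ack=2114 B_seq=2114 B_ack=0
After event 1: A_seq=174 A_ack=2114 B_seq=2114 B_ack=174
After event 2: A_seq=309 A_ack=2114 B_seq=2114 B_ack=174
After event 3: A_seq=325 A_ack=2114 B_seq=2114 B_ack=174

325 2114 2114 174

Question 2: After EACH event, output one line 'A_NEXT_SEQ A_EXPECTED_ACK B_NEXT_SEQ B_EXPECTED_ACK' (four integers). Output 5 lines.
0 2114 2114 0
174 2114 2114 174
309 2114 2114 174
325 2114 2114 174
476 2114 2114 174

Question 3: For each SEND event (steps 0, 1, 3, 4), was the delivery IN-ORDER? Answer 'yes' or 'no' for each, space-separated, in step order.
Step 0: SEND seq=2000 -> in-order
Step 1: SEND seq=0 -> in-order
Step 3: SEND seq=309 -> out-of-order
Step 4: SEND seq=325 -> out-of-order

Answer: yes yes no no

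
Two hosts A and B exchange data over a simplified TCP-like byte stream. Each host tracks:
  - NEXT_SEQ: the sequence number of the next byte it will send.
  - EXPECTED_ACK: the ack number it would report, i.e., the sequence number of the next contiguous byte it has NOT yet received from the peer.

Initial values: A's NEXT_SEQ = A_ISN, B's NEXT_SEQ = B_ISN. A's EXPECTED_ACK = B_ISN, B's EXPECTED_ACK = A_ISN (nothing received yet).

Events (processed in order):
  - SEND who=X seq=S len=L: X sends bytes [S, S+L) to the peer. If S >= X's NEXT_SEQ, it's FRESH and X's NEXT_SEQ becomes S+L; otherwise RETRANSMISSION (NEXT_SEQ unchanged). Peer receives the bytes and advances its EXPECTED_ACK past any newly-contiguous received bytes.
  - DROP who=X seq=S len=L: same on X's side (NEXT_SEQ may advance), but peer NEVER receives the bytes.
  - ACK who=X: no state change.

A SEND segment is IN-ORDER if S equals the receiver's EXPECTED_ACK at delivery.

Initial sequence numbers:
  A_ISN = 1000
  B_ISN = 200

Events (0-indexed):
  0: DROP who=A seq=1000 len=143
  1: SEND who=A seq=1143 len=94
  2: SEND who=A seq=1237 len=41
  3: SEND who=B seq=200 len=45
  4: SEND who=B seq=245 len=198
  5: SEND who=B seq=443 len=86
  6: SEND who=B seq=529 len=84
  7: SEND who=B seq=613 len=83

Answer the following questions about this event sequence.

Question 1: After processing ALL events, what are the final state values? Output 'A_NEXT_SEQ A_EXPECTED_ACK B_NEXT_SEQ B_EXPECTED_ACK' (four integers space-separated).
Answer: 1278 696 696 1000

Derivation:
After event 0: A_seq=1143 A_ack=200 B_seq=200 B_ack=1000
After event 1: A_seq=1237 A_ack=200 B_seq=200 B_ack=1000
After event 2: A_seq=1278 A_ack=200 B_seq=200 B_ack=1000
After event 3: A_seq=1278 A_ack=245 B_seq=245 B_ack=1000
After event 4: A_seq=1278 A_ack=443 B_seq=443 B_ack=1000
After event 5: A_seq=1278 A_ack=529 B_seq=529 B_ack=1000
After event 6: A_seq=1278 A_ack=613 B_seq=613 B_ack=1000
After event 7: A_seq=1278 A_ack=696 B_seq=696 B_ack=1000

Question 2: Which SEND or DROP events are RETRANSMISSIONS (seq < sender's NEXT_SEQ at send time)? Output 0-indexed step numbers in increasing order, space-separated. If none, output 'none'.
Answer: none

Derivation:
Step 0: DROP seq=1000 -> fresh
Step 1: SEND seq=1143 -> fresh
Step 2: SEND seq=1237 -> fresh
Step 3: SEND seq=200 -> fresh
Step 4: SEND seq=245 -> fresh
Step 5: SEND seq=443 -> fresh
Step 6: SEND seq=529 -> fresh
Step 7: SEND seq=613 -> fresh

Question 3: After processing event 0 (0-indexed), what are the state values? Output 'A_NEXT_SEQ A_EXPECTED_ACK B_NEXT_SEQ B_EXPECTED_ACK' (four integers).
After event 0: A_seq=1143 A_ack=200 B_seq=200 B_ack=1000

1143 200 200 1000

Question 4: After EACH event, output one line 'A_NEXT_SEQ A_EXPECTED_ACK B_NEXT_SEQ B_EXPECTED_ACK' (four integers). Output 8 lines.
1143 200 200 1000
1237 200 200 1000
1278 200 200 1000
1278 245 245 1000
1278 443 443 1000
1278 529 529 1000
1278 613 613 1000
1278 696 696 1000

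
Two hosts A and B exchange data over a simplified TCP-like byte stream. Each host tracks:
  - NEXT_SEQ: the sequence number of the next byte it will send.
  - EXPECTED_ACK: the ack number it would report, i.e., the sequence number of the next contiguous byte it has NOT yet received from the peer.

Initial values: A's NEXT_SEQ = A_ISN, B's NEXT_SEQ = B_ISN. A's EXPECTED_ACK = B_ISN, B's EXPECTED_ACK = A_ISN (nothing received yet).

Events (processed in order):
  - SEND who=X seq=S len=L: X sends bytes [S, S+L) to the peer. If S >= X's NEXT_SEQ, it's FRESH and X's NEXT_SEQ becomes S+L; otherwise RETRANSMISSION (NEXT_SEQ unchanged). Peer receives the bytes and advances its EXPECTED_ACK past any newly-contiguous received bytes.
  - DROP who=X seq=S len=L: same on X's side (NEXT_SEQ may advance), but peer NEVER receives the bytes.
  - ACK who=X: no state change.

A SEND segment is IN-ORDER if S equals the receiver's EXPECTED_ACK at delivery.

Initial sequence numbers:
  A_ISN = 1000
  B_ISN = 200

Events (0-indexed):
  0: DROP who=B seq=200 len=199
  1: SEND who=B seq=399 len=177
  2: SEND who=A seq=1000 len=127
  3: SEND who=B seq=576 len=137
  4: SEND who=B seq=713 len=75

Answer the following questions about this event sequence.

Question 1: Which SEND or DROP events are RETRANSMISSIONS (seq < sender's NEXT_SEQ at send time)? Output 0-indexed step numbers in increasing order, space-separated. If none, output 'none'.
Answer: none

Derivation:
Step 0: DROP seq=200 -> fresh
Step 1: SEND seq=399 -> fresh
Step 2: SEND seq=1000 -> fresh
Step 3: SEND seq=576 -> fresh
Step 4: SEND seq=713 -> fresh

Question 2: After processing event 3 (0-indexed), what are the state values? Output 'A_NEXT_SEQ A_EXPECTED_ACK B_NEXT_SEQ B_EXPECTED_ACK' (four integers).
After event 0: A_seq=1000 A_ack=200 B_seq=399 B_ack=1000
After event 1: A_seq=1000 A_ack=200 B_seq=576 B_ack=1000
After event 2: A_seq=1127 A_ack=200 B_seq=576 B_ack=1127
After event 3: A_seq=1127 A_ack=200 B_seq=713 B_ack=1127

1127 200 713 1127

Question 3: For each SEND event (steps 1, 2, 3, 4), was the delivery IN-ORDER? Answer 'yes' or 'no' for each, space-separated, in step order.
Answer: no yes no no

Derivation:
Step 1: SEND seq=399 -> out-of-order
Step 2: SEND seq=1000 -> in-order
Step 3: SEND seq=576 -> out-of-order
Step 4: SEND seq=713 -> out-of-order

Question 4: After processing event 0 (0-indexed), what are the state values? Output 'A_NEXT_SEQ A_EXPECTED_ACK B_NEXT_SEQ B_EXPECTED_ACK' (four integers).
After event 0: A_seq=1000 A_ack=200 B_seq=399 B_ack=1000

1000 200 399 1000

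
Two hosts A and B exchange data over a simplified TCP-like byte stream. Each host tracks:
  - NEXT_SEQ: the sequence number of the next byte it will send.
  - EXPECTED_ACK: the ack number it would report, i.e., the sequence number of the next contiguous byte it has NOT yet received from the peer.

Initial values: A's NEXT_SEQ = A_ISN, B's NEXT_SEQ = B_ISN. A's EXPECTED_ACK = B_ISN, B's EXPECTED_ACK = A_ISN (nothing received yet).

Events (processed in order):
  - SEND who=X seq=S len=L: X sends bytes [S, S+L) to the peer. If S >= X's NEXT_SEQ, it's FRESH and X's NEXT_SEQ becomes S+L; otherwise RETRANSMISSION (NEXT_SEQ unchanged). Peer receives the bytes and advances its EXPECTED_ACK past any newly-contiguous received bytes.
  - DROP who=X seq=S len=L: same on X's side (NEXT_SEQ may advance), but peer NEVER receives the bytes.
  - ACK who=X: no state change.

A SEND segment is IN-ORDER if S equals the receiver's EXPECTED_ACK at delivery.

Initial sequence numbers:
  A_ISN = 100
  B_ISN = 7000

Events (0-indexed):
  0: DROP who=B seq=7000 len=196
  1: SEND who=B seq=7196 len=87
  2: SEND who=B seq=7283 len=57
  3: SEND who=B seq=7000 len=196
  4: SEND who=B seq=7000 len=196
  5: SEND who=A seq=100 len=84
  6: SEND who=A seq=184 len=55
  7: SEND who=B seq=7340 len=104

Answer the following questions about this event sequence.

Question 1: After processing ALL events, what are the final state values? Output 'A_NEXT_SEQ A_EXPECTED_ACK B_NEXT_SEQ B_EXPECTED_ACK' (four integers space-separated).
Answer: 239 7444 7444 239

Derivation:
After event 0: A_seq=100 A_ack=7000 B_seq=7196 B_ack=100
After event 1: A_seq=100 A_ack=7000 B_seq=7283 B_ack=100
After event 2: A_seq=100 A_ack=7000 B_seq=7340 B_ack=100
After event 3: A_seq=100 A_ack=7340 B_seq=7340 B_ack=100
After event 4: A_seq=100 A_ack=7340 B_seq=7340 B_ack=100
After event 5: A_seq=184 A_ack=7340 B_seq=7340 B_ack=184
After event 6: A_seq=239 A_ack=7340 B_seq=7340 B_ack=239
After event 7: A_seq=239 A_ack=7444 B_seq=7444 B_ack=239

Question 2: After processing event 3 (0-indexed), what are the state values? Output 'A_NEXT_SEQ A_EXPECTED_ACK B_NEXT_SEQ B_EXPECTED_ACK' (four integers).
After event 0: A_seq=100 A_ack=7000 B_seq=7196 B_ack=100
After event 1: A_seq=100 A_ack=7000 B_seq=7283 B_ack=100
After event 2: A_seq=100 A_ack=7000 B_seq=7340 B_ack=100
After event 3: A_seq=100 A_ack=7340 B_seq=7340 B_ack=100

100 7340 7340 100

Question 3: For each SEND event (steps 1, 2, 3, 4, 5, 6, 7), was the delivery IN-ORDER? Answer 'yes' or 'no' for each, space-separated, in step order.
Step 1: SEND seq=7196 -> out-of-order
Step 2: SEND seq=7283 -> out-of-order
Step 3: SEND seq=7000 -> in-order
Step 4: SEND seq=7000 -> out-of-order
Step 5: SEND seq=100 -> in-order
Step 6: SEND seq=184 -> in-order
Step 7: SEND seq=7340 -> in-order

Answer: no no yes no yes yes yes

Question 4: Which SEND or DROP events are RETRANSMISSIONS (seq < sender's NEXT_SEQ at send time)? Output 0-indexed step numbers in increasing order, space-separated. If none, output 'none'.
Answer: 3 4

Derivation:
Step 0: DROP seq=7000 -> fresh
Step 1: SEND seq=7196 -> fresh
Step 2: SEND seq=7283 -> fresh
Step 3: SEND seq=7000 -> retransmit
Step 4: SEND seq=7000 -> retransmit
Step 5: SEND seq=100 -> fresh
Step 6: SEND seq=184 -> fresh
Step 7: SEND seq=7340 -> fresh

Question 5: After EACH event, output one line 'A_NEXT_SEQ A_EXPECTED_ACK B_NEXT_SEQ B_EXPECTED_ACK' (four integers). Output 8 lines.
100 7000 7196 100
100 7000 7283 100
100 7000 7340 100
100 7340 7340 100
100 7340 7340 100
184 7340 7340 184
239 7340 7340 239
239 7444 7444 239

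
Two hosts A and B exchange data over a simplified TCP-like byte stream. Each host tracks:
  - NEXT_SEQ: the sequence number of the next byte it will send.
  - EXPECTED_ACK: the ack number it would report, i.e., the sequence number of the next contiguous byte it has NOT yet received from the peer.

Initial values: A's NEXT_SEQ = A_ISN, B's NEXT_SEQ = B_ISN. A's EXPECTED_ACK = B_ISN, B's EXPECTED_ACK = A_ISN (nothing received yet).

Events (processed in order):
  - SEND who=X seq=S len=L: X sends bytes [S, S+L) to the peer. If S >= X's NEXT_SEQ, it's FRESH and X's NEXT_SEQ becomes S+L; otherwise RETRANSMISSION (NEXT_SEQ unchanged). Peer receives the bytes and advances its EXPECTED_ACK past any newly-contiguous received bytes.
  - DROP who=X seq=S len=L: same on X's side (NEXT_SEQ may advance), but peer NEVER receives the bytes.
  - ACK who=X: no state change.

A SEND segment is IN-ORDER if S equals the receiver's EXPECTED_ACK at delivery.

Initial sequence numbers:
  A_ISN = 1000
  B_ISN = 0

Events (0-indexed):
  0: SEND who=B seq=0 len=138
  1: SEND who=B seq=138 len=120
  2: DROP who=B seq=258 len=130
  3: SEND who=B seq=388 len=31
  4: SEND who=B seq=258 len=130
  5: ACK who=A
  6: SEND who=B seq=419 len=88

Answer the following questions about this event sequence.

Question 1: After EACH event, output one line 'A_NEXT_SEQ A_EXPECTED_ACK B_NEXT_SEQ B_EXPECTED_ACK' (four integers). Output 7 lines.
1000 138 138 1000
1000 258 258 1000
1000 258 388 1000
1000 258 419 1000
1000 419 419 1000
1000 419 419 1000
1000 507 507 1000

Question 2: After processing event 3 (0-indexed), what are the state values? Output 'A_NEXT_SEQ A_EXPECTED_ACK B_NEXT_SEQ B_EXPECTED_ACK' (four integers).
After event 0: A_seq=1000 A_ack=138 B_seq=138 B_ack=1000
After event 1: A_seq=1000 A_ack=258 B_seq=258 B_ack=1000
After event 2: A_seq=1000 A_ack=258 B_seq=388 B_ack=1000
After event 3: A_seq=1000 A_ack=258 B_seq=419 B_ack=1000

1000 258 419 1000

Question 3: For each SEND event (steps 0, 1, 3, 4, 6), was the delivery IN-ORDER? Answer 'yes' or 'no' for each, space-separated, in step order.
Step 0: SEND seq=0 -> in-order
Step 1: SEND seq=138 -> in-order
Step 3: SEND seq=388 -> out-of-order
Step 4: SEND seq=258 -> in-order
Step 6: SEND seq=419 -> in-order

Answer: yes yes no yes yes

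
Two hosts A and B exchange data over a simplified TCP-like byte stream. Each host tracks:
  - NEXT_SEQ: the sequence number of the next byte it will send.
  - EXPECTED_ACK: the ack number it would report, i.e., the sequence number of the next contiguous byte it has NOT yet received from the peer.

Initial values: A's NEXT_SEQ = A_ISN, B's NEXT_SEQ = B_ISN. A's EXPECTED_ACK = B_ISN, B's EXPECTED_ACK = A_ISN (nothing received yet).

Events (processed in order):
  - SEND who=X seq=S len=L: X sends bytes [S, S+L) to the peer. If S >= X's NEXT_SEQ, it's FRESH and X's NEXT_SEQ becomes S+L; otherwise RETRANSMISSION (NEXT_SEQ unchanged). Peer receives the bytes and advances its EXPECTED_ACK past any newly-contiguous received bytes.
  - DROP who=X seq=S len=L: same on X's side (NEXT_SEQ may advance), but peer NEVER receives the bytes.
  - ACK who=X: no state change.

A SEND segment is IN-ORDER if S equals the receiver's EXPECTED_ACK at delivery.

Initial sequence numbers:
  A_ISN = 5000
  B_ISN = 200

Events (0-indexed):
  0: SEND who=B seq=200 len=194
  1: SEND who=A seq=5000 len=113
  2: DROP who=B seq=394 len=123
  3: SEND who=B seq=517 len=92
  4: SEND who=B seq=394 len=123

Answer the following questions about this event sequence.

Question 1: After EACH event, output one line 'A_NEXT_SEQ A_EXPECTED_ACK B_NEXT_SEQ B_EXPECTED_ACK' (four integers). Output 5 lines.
5000 394 394 5000
5113 394 394 5113
5113 394 517 5113
5113 394 609 5113
5113 609 609 5113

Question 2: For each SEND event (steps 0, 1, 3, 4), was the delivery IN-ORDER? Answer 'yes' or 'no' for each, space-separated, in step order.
Answer: yes yes no yes

Derivation:
Step 0: SEND seq=200 -> in-order
Step 1: SEND seq=5000 -> in-order
Step 3: SEND seq=517 -> out-of-order
Step 4: SEND seq=394 -> in-order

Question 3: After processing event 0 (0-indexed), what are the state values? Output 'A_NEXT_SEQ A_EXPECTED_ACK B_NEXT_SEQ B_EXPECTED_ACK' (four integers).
After event 0: A_seq=5000 A_ack=394 B_seq=394 B_ack=5000

5000 394 394 5000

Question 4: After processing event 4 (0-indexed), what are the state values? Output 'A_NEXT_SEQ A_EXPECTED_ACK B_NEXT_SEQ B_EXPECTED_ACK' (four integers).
After event 0: A_seq=5000 A_ack=394 B_seq=394 B_ack=5000
After event 1: A_seq=5113 A_ack=394 B_seq=394 B_ack=5113
After event 2: A_seq=5113 A_ack=394 B_seq=517 B_ack=5113
After event 3: A_seq=5113 A_ack=394 B_seq=609 B_ack=5113
After event 4: A_seq=5113 A_ack=609 B_seq=609 B_ack=5113

5113 609 609 5113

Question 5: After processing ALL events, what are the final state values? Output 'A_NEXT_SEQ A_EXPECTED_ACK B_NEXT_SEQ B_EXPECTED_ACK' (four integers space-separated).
Answer: 5113 609 609 5113

Derivation:
After event 0: A_seq=5000 A_ack=394 B_seq=394 B_ack=5000
After event 1: A_seq=5113 A_ack=394 B_seq=394 B_ack=5113
After event 2: A_seq=5113 A_ack=394 B_seq=517 B_ack=5113
After event 3: A_seq=5113 A_ack=394 B_seq=609 B_ack=5113
After event 4: A_seq=5113 A_ack=609 B_seq=609 B_ack=5113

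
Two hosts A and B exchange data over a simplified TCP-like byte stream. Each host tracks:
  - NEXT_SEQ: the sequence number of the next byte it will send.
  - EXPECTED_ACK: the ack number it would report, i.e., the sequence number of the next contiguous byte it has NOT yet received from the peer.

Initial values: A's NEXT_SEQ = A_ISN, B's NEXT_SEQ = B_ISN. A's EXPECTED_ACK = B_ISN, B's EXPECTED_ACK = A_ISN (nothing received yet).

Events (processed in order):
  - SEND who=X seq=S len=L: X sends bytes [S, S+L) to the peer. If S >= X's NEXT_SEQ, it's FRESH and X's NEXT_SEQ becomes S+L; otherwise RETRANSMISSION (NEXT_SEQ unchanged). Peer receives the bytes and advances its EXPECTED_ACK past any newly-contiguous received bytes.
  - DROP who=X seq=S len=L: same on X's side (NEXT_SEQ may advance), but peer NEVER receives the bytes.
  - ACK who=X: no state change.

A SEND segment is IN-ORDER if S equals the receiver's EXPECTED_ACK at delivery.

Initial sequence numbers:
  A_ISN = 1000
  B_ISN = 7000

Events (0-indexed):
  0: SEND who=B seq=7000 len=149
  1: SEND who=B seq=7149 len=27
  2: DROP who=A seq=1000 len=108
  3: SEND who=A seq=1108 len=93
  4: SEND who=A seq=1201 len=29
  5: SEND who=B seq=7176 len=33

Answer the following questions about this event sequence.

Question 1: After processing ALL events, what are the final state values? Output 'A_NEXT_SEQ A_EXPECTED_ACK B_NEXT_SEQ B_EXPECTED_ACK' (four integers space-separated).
Answer: 1230 7209 7209 1000

Derivation:
After event 0: A_seq=1000 A_ack=7149 B_seq=7149 B_ack=1000
After event 1: A_seq=1000 A_ack=7176 B_seq=7176 B_ack=1000
After event 2: A_seq=1108 A_ack=7176 B_seq=7176 B_ack=1000
After event 3: A_seq=1201 A_ack=7176 B_seq=7176 B_ack=1000
After event 4: A_seq=1230 A_ack=7176 B_seq=7176 B_ack=1000
After event 5: A_seq=1230 A_ack=7209 B_seq=7209 B_ack=1000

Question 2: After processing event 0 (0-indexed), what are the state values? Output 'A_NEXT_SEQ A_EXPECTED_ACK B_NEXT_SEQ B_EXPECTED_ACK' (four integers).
After event 0: A_seq=1000 A_ack=7149 B_seq=7149 B_ack=1000

1000 7149 7149 1000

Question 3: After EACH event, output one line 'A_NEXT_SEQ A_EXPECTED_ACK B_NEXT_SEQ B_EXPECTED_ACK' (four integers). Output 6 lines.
1000 7149 7149 1000
1000 7176 7176 1000
1108 7176 7176 1000
1201 7176 7176 1000
1230 7176 7176 1000
1230 7209 7209 1000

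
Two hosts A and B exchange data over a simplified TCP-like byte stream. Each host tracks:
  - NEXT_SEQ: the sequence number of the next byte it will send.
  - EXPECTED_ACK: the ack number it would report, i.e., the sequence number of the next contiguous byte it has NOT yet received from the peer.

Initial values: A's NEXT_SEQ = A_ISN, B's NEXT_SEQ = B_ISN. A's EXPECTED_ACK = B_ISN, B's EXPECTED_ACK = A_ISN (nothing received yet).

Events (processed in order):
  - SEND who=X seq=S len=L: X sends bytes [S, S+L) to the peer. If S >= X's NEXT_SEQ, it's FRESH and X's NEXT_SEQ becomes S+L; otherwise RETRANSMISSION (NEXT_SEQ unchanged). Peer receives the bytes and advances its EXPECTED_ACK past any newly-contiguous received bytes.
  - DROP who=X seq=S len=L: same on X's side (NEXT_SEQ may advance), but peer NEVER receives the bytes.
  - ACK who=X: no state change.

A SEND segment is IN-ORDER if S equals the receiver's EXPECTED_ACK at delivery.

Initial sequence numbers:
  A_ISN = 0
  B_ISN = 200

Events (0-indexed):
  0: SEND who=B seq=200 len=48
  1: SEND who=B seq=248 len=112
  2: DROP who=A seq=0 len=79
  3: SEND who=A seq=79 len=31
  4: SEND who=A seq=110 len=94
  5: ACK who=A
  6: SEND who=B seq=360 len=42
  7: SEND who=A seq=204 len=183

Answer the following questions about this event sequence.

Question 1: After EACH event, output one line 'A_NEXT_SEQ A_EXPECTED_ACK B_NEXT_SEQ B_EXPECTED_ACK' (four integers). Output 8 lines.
0 248 248 0
0 360 360 0
79 360 360 0
110 360 360 0
204 360 360 0
204 360 360 0
204 402 402 0
387 402 402 0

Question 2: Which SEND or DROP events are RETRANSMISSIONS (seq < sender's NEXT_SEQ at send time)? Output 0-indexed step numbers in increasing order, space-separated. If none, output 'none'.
Step 0: SEND seq=200 -> fresh
Step 1: SEND seq=248 -> fresh
Step 2: DROP seq=0 -> fresh
Step 3: SEND seq=79 -> fresh
Step 4: SEND seq=110 -> fresh
Step 6: SEND seq=360 -> fresh
Step 7: SEND seq=204 -> fresh

Answer: none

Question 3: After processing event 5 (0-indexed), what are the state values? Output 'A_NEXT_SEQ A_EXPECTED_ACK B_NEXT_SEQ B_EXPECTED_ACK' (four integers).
After event 0: A_seq=0 A_ack=248 B_seq=248 B_ack=0
After event 1: A_seq=0 A_ack=360 B_seq=360 B_ack=0
After event 2: A_seq=79 A_ack=360 B_seq=360 B_ack=0
After event 3: A_seq=110 A_ack=360 B_seq=360 B_ack=0
After event 4: A_seq=204 A_ack=360 B_seq=360 B_ack=0
After event 5: A_seq=204 A_ack=360 B_seq=360 B_ack=0

204 360 360 0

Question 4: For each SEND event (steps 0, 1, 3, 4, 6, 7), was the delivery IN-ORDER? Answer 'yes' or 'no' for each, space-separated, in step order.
Answer: yes yes no no yes no

Derivation:
Step 0: SEND seq=200 -> in-order
Step 1: SEND seq=248 -> in-order
Step 3: SEND seq=79 -> out-of-order
Step 4: SEND seq=110 -> out-of-order
Step 6: SEND seq=360 -> in-order
Step 7: SEND seq=204 -> out-of-order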